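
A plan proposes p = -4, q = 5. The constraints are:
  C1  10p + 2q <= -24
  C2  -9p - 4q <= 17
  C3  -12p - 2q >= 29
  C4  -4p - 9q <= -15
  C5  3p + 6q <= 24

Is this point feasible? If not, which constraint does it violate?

C1: -30 ≤ -24 ✓
C2: 16 ≤ 17 ✓
C3: 38 ≥ 29 ✓
C4: -29 ≤ -15 ✓
C5: 18 ≤ 24 ✓

feasible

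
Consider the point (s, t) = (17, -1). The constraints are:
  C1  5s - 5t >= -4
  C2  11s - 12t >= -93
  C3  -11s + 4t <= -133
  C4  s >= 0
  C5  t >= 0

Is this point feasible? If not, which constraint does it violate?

Constraint C5: t = -1, which is not ≥ 0. All other constraints are satisfied.

not feasible — violates C5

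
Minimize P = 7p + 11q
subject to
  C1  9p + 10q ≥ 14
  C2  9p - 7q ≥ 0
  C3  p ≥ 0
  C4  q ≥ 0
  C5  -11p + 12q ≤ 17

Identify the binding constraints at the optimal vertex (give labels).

C1 and C4

Extreme points and P = 7p + 11q:
  (98/153, 14/17) → P = 2072/153
  (14/9, 0) → P = 98/9
  (119/31, 153/31) → P = 2516/31
The feasible region is unbounded (it extends along (1, 0), (12, 11)), but P strictly increases along every unbounded feasible direction, so there is no improving ray and the minimum is attained at a vertex.

The minimum is at (14/9, 0). Substituting into each constraint, equality holds for C1 and C4; the remaining constraints have slack.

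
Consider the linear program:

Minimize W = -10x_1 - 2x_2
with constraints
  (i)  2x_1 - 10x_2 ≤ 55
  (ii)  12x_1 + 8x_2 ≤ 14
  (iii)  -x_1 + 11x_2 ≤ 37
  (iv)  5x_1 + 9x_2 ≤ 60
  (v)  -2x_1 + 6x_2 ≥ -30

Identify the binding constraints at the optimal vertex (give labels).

Extreme points and W = -10x_1 - 2x_2:
  (-15/4, -25/4) → W = 50
  (-71/70, 229/70) → W = 18/5
  (81/22, -83/22) → W = -322/11
The feasible region is unbounded (it extends along (-5, -1), (-11, -1)), but W strictly increases along every unbounded feasible direction, so there is no improving ray and the minimum is attained at a vertex.

The minimum is at (81/22, -83/22). Substituting into each constraint, equality holds for (ii) and (v); the remaining constraints have slack.

(ii) and (v)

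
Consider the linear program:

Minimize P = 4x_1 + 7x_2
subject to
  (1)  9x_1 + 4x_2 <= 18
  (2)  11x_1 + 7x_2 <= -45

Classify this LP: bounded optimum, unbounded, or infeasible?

From the feasible point (306/19, -603/19), moving in the direction (4, -9) keeps every constraint satisfied while P decreases without bound.

unbounded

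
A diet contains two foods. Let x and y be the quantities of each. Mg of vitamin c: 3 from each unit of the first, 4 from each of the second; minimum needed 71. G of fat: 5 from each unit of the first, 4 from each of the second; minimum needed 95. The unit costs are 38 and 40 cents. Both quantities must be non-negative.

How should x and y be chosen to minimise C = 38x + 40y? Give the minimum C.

Corner points and C = 38x + 40y:
  (0, 95/4) → C = 950
  (71/3, 0) → C = 2698/3
  (12, 35/4) → C = 806
The feasible region is unbounded (it extends along (0, 1), (1, 0)), but C strictly increases along every unbounded feasible direction, so there is no improving ray and the minimum is attained at a vertex.

The optimum lies where 3x + 4y = 71 and 5x + 4y = 95.
Solving simultaneously gives x = 12, y = 35/4.

x = 12, y = 35/4, minimum C = 806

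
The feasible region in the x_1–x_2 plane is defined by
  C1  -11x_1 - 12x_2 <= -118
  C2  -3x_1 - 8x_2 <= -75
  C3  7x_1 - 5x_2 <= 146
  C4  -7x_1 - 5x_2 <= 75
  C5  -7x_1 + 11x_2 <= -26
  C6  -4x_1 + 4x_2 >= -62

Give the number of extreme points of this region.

The feasible vertices (each the meet of two boundaries and inside every other half-plane) are:
  (1033/89, 447/89)
  (199/11, 57/22)
  (246/7, 20)
  (137/4, 75/4)

4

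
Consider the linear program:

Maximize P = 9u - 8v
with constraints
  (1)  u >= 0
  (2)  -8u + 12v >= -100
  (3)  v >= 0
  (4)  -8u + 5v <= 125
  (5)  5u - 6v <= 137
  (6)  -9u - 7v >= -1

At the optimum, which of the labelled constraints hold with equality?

(3) and (6)

Corner points and P = 9u - 8v:
  (0, 0) → P = 0
  (0, 1/7) → P = -8/7
  (1/9, 0) → P = 1

The maximum is at (1/9, 0). Substituting into each constraint, equality holds for (3) and (6); the remaining constraints have slack.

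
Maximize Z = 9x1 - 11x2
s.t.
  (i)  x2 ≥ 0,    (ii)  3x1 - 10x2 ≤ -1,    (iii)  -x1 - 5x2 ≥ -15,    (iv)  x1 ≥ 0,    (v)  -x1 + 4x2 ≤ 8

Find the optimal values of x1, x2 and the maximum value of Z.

Vertices and Z = 9x1 - 11x2:
  (29/5, 46/25) → Z = 799/25
  (0, 1/10) → Z = -11/10
  (20/9, 23/9) → Z = -73/9
  (0, 2) → Z = -22

x1 = 29/5, x2 = 46/25, maximum Z = 799/25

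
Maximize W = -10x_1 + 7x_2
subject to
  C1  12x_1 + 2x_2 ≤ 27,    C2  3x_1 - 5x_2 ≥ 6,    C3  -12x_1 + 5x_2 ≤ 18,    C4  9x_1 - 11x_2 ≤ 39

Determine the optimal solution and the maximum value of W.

Vertices and W = -10x_1 + 7x_2:
  (49/22, 3/22) → W = -469/22
  (5/2, -3/2) → W = -71/2
  (-8/3, -14/5) → W = 106/15
  (-131/29, -210/29) → W = -160/29

The binding constraints are 3x_1 - 5x_2 = 6 and -12x_1 + 5x_2 = 18.
Solving simultaneously gives x_1 = -8/3, x_2 = -14/5.

x_1 = -8/3, x_2 = -14/5, maximum W = 106/15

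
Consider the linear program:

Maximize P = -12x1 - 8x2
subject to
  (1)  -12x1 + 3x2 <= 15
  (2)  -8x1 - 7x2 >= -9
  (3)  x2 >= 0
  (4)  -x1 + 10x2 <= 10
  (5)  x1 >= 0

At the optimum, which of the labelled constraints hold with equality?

Vertices and P = -12x1 - 8x2:
  (9/8, 0) → P = -27/2
  (20/87, 89/87) → P = -952/87
  (0, 0) → P = 0
  (0, 1) → P = -8

The maximum is at (0, 0). Substituting into each constraint, equality holds for (3) and (5); the remaining constraints have slack.

(3) and (5)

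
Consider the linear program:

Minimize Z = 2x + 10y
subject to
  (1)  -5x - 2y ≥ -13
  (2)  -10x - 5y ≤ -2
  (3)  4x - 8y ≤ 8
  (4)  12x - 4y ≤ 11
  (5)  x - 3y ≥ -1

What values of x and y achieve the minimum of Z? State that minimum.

Feasible corners and Z = 2x + 10y:
  (14/25, -18/25) → Z = -152/25
  (1/35, 12/35) → Z = 122/35
  (7/10, -13/20) → Z = -51/10
  (37/32, 23/32) → Z = 19/2

At the optimal vertex, -10x - 5y = -2 and 4x - 8y = 8.
Solving simultaneously gives x = 14/25, y = -18/25.

x = 14/25, y = -18/25, minimum Z = -152/25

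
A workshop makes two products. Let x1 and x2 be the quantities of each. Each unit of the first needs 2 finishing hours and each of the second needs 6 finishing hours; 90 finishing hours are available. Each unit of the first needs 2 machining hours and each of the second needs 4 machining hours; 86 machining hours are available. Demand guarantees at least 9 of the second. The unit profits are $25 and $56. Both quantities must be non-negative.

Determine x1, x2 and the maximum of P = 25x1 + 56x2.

x1 = 18, x2 = 9, maximum P = 954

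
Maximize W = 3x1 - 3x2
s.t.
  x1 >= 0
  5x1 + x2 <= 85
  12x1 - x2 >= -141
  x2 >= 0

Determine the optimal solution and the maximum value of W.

x1 = 17, x2 = 0, maximum W = 51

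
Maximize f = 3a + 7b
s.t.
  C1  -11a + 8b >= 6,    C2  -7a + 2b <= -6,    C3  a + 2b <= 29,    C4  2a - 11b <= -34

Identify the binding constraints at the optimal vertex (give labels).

Feasible corners and f = 3a + 7b:
  (22/3, 65/6) → f = 587/6
  (206/105, 362/105) → f = 3152/105
  (35/8, 197/16) → f = 1589/16
  (134/73, 250/73) → f = 2152/73

The maximum is at (35/8, 197/16). Substituting into each constraint, equality holds for C2 and C3; the remaining constraints have slack.

C2 and C3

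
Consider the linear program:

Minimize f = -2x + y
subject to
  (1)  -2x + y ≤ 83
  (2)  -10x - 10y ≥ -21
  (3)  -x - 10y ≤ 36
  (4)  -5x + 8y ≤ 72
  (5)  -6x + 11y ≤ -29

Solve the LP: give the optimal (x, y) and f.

x = 19/3, y = -127/30, minimum f = -169/10

Vertices and f = -2x + y:
  (19/3, -127/30) → f = -169/10
  (521/170, -82/85) → f = -603/85
  (-106/71, -245/71) → f = -33/71

The optimum lies where -10x - 10y = -21 and -x - 10y = 36.
Solving simultaneously gives x = 19/3, y = -127/30.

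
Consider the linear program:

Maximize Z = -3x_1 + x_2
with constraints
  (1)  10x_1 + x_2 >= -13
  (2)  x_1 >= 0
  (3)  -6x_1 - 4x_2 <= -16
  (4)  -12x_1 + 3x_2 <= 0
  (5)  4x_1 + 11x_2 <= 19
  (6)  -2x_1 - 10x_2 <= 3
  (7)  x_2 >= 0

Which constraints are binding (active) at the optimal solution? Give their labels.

Corner points and Z = -3x_1 + x_2:
  (2, 1) → Z = -5
  (8/3, 0) → Z = -8
  (19/4, 0) → Z = -57/4

The maximum is at (2, 1). Substituting into each constraint, equality holds for (3) and (5); the remaining constraints have slack.

(3) and (5)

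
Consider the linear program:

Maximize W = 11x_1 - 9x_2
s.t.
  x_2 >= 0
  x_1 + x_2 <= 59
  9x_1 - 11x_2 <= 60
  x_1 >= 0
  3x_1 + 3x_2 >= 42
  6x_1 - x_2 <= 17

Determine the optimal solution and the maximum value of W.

x_1 = 31/7, x_2 = 67/7, maximum W = -262/7

The binding constraints are 3x_1 + 3x_2 = 42 and 6x_1 - x_2 = 17.
Solving simultaneously gives x_1 = 31/7, x_2 = 67/7.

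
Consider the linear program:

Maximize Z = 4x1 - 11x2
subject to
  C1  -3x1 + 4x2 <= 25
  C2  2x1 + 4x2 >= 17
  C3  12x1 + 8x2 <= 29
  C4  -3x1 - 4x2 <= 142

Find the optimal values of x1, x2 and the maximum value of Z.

Extreme points and Z = 4x1 - 11x2:
  (-8/5, 101/20) → Z = -1239/20
  (-7/6, 43/8) → Z = -1531/24
  (-5/8, 73/16) → Z = -843/16

The optimum lies where 2x1 + 4x2 = 17 and 12x1 + 8x2 = 29.
Solving simultaneously gives x1 = -5/8, x2 = 73/16.

x1 = -5/8, x2 = 73/16, maximum Z = -843/16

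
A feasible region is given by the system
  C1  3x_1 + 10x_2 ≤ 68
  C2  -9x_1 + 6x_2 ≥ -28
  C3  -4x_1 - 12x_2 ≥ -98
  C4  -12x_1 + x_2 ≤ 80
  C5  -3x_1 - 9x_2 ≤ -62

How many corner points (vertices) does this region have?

The feasible vertices (each the meet of two boundaries and inside every other half-plane) are:
  (172/27, 44/9)
  (8/3, 6)
  (208/33, 158/33)

3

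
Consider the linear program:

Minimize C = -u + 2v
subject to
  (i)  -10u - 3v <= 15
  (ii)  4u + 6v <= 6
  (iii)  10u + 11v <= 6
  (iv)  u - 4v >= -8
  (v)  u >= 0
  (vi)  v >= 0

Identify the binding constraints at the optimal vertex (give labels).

Corner points and C = -u + 2v:
  (0, 6/11) → C = 12/11
  (3/5, 0) → C = -3/5
  (0, 0) → C = 0

The minimum is at (3/5, 0). Substituting into each constraint, equality holds for (iii) and (vi); the remaining constraints have slack.

(iii) and (vi)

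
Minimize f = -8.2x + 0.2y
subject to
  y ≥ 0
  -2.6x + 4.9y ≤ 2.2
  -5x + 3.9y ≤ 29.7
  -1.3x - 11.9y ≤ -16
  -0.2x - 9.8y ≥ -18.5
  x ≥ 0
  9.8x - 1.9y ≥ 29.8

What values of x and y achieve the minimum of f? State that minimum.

x = 92.5, y = 0, minimum f = -758.5

Corner points and f = -8.2x + 0.2y:
  (160/13, 0) → f = -1312/13
  (185/2, 0) → f = -1517/2
  (38502/11909, 11806/11909) → f = -1566776/59545
  (32719/9642, 8767/4821) → f = -88263/3214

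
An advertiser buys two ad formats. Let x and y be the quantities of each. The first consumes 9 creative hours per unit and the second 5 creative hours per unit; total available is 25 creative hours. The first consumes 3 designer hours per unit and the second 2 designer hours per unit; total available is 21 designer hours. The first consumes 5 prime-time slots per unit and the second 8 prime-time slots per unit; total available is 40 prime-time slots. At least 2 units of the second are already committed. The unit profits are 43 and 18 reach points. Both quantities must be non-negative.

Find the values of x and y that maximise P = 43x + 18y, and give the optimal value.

x = 5/3, y = 2, maximum P = 323/3

Corner points and P = 43x + 18y:
  (0, 5) → P = 90
  (0, 2) → P = 36
  (5/3, 2) → P = 323/3

At the optimal vertex, 9x + 5y = 25 and y = 2.
Solving simultaneously gives x = 5/3, y = 2.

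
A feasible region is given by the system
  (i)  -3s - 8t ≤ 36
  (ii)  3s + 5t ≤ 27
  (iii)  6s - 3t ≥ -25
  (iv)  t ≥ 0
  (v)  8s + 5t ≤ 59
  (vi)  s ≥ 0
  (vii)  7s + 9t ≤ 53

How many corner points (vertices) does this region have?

Pairwise boundary intersections that survive every other constraint:
  (0, 27/5)
  (11/4, 15/4)
  (59/8, 0)
  (0, 0)
  (266/37, 11/37)

5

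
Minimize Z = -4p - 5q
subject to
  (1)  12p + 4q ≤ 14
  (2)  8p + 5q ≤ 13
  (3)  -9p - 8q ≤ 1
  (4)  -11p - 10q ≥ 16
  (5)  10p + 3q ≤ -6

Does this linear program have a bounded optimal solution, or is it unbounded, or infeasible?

infeasible

The boundaries 8p + 5q = 13 and 10p + 3q = -6 meet at (-69/26, 89/13), but that point violates -11p - 10q ≥ 16. Every candidate vertex is excluded by some other constraint, so the feasible region is empty.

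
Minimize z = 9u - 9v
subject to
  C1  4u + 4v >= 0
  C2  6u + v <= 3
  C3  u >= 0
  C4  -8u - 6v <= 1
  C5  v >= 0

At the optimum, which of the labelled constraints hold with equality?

C2 and C3

Corner points and z = 9u - 9v:
  (0, 0) → z = 0
  (0, 3) → z = -27
  (1/2, 0) → z = 9/2

The minimum is at (0, 3). Substituting into each constraint, equality holds for C2 and C3; the remaining constraints have slack.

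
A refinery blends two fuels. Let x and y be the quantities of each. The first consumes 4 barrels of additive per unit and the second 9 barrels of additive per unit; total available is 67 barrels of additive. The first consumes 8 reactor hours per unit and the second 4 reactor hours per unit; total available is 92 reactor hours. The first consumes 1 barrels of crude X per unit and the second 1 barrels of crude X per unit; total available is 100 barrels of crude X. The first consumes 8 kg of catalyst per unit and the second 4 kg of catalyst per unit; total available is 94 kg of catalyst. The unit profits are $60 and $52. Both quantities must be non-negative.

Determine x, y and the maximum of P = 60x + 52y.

Feasible corners and P = 60x + 52y:
  (0, 0) → P = 0
  (0, 67/9) → P = 3484/9
  (23/2, 0) → P = 690
  (10, 3) → P = 756

x = 10, y = 3, maximum P = 756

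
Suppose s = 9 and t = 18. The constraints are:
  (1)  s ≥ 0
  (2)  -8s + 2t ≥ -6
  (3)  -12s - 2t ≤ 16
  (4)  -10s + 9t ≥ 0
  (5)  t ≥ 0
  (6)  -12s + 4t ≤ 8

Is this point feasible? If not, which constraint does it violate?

Constraint (2): -8s + 2t = -36, which is not ≥ -6. All other constraints are satisfied.

not feasible — violates (2)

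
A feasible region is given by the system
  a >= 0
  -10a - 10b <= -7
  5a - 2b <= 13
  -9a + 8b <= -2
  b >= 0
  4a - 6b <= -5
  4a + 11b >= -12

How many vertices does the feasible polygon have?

The feasible vertices (each the meet of two boundaries and inside every other half-plane) are:
  (50/11, 107/22)
  (4, 7/2)
  (26/11, 53/22)

3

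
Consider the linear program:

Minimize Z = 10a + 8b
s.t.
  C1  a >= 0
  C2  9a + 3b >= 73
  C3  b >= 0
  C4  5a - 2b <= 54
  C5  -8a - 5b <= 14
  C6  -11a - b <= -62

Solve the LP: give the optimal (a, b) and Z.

a = 73/9, b = 0, minimum Z = 730/9

Vertices and Z = 10a + 8b:
  (0, 62) → Z = 496
  (73/9, 0) → Z = 730/9
  (113/24, 245/24) → Z = 515/4
  (54/5, 0) → Z = 108
The feasible region is unbounded (it extends along (0, 1), (2, 5)), but Z strictly increases along every unbounded feasible direction, so there is no improving ray and the minimum is attained at a vertex.

The optimum lies where 9a + 3b = 73 and b = 0.
Solving simultaneously gives a = 73/9, b = 0.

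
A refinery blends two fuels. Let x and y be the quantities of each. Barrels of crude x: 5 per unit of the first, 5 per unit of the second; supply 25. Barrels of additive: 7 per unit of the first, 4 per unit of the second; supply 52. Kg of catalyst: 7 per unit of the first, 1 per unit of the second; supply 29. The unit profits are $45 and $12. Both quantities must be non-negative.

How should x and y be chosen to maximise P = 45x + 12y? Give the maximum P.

Corner points and P = 45x + 12y:
  (0, 0) → P = 0
  (0, 5) → P = 60
  (29/7, 0) → P = 1305/7
  (4, 1) → P = 192

The optimum lies where 5x + 5y = 25 and 7x + y = 29.
Solving simultaneously gives x = 4, y = 1.

x = 4, y = 1, maximum P = 192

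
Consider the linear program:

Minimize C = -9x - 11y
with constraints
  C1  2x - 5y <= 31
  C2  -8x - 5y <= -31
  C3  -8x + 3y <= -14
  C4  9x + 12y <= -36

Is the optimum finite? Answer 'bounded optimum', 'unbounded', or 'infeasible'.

The boundaries 2x - 5y = 31 and -8x - 5y = -31 meet at (31/5, -93/25), but that point violates 9x + 12y ≤ -36. Every candidate vertex is excluded by some other constraint, so the feasible region is empty.

infeasible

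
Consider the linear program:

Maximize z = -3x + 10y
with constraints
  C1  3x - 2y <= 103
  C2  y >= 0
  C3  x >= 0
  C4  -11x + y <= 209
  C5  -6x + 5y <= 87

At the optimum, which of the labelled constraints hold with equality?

Feasible corners and z = -3x + 10y:
  (103/3, 0) → z = -103
  (689/3, 293) → z = 2241
  (0, 0) → z = 0
  (0, 87/5) → z = 174

The maximum is at (689/3, 293). Substituting into each constraint, equality holds for C1 and C5; the remaining constraints have slack.

C1 and C5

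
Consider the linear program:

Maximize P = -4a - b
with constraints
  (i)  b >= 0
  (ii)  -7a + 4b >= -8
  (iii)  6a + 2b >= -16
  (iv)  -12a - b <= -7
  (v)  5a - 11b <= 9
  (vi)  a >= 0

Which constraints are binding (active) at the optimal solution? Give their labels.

(i) and (iv)

Vertices and P = -4a - b:
  (8/7, 0) → P = -32/7
  (7/12, 0) → P = -7/3
  (0, 7) → P = -7
The feasible region is unbounded (it extends along (0, 1), (4, 7)), but P strictly decreases along every unbounded feasible direction, so there is no improving ray and the maximum is attained at a vertex.

The maximum is at (7/12, 0). Substituting into each constraint, equality holds for (i) and (iv); the remaining constraints have slack.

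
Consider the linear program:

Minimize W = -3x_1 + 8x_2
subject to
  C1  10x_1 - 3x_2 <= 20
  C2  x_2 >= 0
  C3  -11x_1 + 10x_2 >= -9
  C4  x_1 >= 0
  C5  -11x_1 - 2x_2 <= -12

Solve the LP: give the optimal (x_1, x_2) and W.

x_1 = 23/22, x_2 = 1/4, minimum W = -25/22

The feasible region is unbounded (it extends along (0, 1), (3, 10)), but W strictly increases along every unbounded feasible direction, so there is no improving ray and the minimum is attained at a vertex.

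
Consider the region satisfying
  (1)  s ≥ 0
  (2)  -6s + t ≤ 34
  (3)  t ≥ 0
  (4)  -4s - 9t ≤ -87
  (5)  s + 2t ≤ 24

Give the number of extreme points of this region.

4

The feasible vertices (each the meet of two boundaries and inside every other half-plane) are:
  (0, 29/3)
  (0, 12)
  (87/4, 0)
  (24, 0)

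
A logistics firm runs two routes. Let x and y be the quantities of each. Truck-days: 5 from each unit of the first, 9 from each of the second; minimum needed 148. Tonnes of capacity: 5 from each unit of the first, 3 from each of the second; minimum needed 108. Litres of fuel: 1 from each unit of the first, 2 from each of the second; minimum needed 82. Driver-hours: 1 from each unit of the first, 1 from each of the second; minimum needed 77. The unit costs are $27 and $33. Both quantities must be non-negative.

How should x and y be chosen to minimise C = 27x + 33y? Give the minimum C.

x = 72, y = 5, minimum C = 2109

Vertices and C = 27x + 33y:
  (0, 77) → C = 2541
  (82, 0) → C = 2214
  (72, 5) → C = 2109
The feasible region is unbounded (it extends along (0, 1), (1, 0)), but C strictly increases along every unbounded feasible direction, so there is no improving ray and the minimum is attained at a vertex.

At the optimal vertex, x + 2y = 82 and x + y = 77.
Solving simultaneously gives x = 72, y = 5.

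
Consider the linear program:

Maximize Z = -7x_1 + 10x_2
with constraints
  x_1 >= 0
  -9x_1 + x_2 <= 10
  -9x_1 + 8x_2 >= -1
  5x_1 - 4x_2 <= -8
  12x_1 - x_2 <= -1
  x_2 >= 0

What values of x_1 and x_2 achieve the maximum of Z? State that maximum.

x_1 = 3, x_2 = 37, maximum Z = 349

Vertices and Z = -7x_1 + 10x_2:
  (0, 10) → Z = 100
  (0, 2) → Z = 20
  (3, 37) → Z = 349
  (4/43, 91/43) → Z = 882/43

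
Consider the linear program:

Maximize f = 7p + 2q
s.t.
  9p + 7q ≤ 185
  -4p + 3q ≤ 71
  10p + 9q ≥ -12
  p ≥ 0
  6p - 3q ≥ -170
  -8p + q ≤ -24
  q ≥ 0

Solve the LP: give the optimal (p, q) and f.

Vertices and f = 7p + 2q:
  (353/65, 1264/65) → f = 4999/65
  (185/9, 0) → f = 1295/9
  (3, 0) → f = 21

p = 185/9, q = 0, maximum f = 1295/9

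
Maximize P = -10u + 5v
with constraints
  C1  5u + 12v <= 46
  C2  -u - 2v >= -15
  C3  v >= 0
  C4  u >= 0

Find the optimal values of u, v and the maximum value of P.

u = 0, v = 23/6, maximum P = 115/6

Vertices and P = -10u + 5v:
  (46/5, 0) → P = -92
  (0, 23/6) → P = 115/6
  (0, 0) → P = 0

The binding constraints are 5u + 12v = 46 and u = 0.
Solving simultaneously gives u = 0, v = 23/6.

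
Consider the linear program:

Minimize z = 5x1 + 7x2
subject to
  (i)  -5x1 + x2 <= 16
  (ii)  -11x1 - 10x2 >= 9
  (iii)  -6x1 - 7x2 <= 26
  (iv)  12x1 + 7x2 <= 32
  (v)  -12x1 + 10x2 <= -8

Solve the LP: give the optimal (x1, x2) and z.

x1 = 29/3, x2 = -12, minimum z = -107/3

Feasible corners and z = 5x1 + 7x2:
  (383/43, -460/43) → z = -1305/43
  (-1/23, -98/115) → z = -711/115
  (29/3, -12) → z = -107/3
  (-17/12, -5/2) → z = -295/12

The optimum lies where -6x1 - 7x2 = 26 and 12x1 + 7x2 = 32.
Solving simultaneously gives x1 = 29/3, x2 = -12.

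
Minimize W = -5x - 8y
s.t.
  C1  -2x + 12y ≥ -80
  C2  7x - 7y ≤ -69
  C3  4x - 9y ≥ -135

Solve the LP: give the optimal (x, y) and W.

x = 324/35, y = 669/35, minimum W = -996/5

Extreme points and W = -5x - 8y:
  (-694/35, -349/35) → W = 6262/35
  (-78, -59/3) → W = 1642/3
  (324/35, 669/35) → W = -996/5

At the optimal vertex, 7x - 7y = -69 and 4x - 9y = -135.
Solving simultaneously gives x = 324/35, y = 669/35.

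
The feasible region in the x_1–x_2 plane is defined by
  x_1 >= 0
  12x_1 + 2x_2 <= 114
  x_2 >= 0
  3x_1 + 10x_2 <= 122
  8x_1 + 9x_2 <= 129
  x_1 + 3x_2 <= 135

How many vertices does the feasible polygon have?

The feasible vertices (each the meet of two boundaries and inside every other half-plane) are:
  (0, 0)
  (0, 61/5)
  (19/2, 0)
  (192/23, 159/23)
  (192/53, 589/53)

5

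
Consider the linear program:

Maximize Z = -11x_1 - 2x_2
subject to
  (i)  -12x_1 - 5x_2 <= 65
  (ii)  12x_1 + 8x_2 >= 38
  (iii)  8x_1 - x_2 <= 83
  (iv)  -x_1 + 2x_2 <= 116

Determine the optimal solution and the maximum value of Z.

Corner points and Z = -11x_1 - 2x_2:
  (-355/18, 103/3) → Z = 2669/18
  (-710/29, 1327/29) → Z = 5156/29
  (351/38, -173/19) → Z = -3169/38
  (94/5, 337/5) → Z = -1708/5

The binding constraints are -12x_1 - 5x_2 = 65 and -x_1 + 2x_2 = 116.
Solving simultaneously gives x_1 = -710/29, x_2 = 1327/29.

x_1 = -710/29, x_2 = 1327/29, maximum Z = 5156/29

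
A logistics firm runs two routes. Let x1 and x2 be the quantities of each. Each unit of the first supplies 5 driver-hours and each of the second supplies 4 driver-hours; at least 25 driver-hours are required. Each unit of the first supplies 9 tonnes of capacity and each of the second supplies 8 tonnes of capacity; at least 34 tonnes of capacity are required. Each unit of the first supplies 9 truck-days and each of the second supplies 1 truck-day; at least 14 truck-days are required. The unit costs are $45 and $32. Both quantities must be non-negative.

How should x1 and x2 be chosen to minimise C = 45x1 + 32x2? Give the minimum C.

x1 = 1, x2 = 5, minimum C = 205

The feasible region is unbounded (it extends along (0, 1), (1, 0)), but C strictly increases along every unbounded feasible direction, so there is no improving ray and the minimum is attained at a vertex.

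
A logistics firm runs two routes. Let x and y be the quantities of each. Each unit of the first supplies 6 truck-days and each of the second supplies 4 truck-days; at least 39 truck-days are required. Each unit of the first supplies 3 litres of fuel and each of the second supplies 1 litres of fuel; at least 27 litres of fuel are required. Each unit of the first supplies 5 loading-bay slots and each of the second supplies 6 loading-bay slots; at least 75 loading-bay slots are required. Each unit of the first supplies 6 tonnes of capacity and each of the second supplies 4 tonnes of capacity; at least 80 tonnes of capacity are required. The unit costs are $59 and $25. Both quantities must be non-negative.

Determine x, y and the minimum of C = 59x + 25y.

Corner points and C = 59x + 25y:
  (0, 27) → C = 675
  (15, 0) → C = 885
  (14/3, 13) → C = 1801/3
  (45/4, 25/8) → C = 5935/8
The feasible region is unbounded (it extends along (0, 1), (1, 0)), but C strictly increases along every unbounded feasible direction, so there is no improving ray and the minimum is attained at a vertex.

At the optimal vertex, 3x + y = 27 and 6x + 4y = 80.
Solving simultaneously gives x = 14/3, y = 13.

x = 14/3, y = 13, minimum C = 1801/3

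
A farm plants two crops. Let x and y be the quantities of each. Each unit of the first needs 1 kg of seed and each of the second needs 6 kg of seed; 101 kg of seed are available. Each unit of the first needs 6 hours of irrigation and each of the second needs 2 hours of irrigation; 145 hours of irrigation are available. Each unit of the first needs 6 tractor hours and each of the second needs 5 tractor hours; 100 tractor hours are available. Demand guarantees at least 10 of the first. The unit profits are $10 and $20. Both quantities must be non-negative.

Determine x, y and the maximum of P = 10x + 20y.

Feasible corners and P = 10x + 20y:
  (50/3, 0) → P = 500/3
  (10, 0) → P = 100
  (10, 8) → P = 260

The binding constraints are 6x + 5y = 100 and x = 10.
Solving simultaneously gives x = 10, y = 8.

x = 10, y = 8, maximum P = 260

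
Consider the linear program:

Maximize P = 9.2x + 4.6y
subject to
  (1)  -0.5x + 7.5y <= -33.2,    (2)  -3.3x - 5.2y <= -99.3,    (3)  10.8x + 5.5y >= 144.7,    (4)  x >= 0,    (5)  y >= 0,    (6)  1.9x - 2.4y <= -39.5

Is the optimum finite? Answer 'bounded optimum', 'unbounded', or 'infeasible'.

infeasible

The boundaries -0.5x + 7.5y = -33.2 and y = 0 meet at (66.4, 0), but that point violates 1.9x - 2.4y ≤ -39.5. Every candidate vertex is excluded by some other constraint, so the feasible region is empty.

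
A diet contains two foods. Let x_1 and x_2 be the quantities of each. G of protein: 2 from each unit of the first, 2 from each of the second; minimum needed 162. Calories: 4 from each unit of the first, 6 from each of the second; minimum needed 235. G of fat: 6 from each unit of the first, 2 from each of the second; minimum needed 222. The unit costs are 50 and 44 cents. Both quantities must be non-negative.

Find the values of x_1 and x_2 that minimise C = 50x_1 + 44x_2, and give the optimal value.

Feasible corners and C = 50x_1 + 44x_2:
  (0, 111) → C = 4884
  (81, 0) → C = 4050
  (15, 66) → C = 3654
The feasible region is unbounded (it extends along (0, 1), (1, 0)), but C strictly increases along every unbounded feasible direction, so there is no improving ray and the minimum is attained at a vertex.

At the optimal vertex, 2x_1 + 2x_2 = 162 and 6x_1 + 2x_2 = 222.
Solving simultaneously gives x_1 = 15, x_2 = 66.

x_1 = 15, x_2 = 66, minimum C = 3654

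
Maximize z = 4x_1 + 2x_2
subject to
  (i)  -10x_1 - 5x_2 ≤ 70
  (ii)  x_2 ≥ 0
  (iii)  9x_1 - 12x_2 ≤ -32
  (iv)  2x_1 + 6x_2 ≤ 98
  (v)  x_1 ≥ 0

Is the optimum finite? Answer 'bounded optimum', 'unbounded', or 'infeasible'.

Feasible corners and z = 4x_1 + 2x_2:
  (164/13, 473/39) → z = 2914/39
  (0, 8/3) → z = 16/3
  (0, 49/3) → z = 98/3
The feasible region has finitely many vertices and no improving ray; the maximum is 2914/39 at (164/13, 473/39).

bounded optimum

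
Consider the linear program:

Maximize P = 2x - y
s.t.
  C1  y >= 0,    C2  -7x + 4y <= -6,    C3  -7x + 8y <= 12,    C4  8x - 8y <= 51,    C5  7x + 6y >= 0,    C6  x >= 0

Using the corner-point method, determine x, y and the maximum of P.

Extreme points and P = 2x - y:
  (6/7, 0) → P = 12/7
  (51/8, 0) → P = 51/4
  (24/7, 9/2) → P = 33/14
  (63, 453/8) → P = 555/8

At the optimal vertex, -7x + 8y = 12 and 8x - 8y = 51.
Solving simultaneously gives x = 63, y = 453/8.

x = 63, y = 453/8, maximum P = 555/8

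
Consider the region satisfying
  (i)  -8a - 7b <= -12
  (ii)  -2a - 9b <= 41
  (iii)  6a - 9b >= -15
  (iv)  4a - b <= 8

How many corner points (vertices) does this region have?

3

Of the 6 pairwise boundary intersections, those satisfying every inequality are:
  (1/38, 32/19)
  (17/9, -4/9)
  (29/10, 18/5)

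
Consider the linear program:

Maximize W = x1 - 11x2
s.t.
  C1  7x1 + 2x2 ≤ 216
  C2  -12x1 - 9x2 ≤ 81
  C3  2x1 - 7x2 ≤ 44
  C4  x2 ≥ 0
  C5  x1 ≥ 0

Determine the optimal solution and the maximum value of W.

Corner points and W = x1 - 11x2:
  (1600/53, 124/53) → W = 236/53
  (0, 108) → W = -1188
  (22, 0) → W = 22
  (0, 0) → W = 0

The optimum lies where 2x1 - 7x2 = 44 and x2 = 0.
Solving simultaneously gives x1 = 22, x2 = 0.

x1 = 22, x2 = 0, maximum W = 22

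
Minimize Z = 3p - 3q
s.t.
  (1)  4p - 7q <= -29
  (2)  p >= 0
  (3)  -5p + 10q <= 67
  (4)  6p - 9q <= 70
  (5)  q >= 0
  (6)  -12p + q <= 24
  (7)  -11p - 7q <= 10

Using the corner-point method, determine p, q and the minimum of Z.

p = 0, q = 67/10, minimum Z = -201/10

Extreme points and Z = 3p - 3q:
  (0, 29/7) → Z = -87/7
  (179/5, 123/5) → Z = 168/5
  (0, 67/10) → Z = -201/10

At the optimal vertex, p = 0 and -5p + 10q = 67.
Solving simultaneously gives p = 0, q = 67/10.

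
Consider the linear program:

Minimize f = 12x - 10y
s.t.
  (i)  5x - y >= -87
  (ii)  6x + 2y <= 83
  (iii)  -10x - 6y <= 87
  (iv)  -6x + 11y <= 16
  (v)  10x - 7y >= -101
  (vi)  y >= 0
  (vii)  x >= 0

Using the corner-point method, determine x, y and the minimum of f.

Extreme points and f = 12x - 10y:
  (881/78, 99/13) → f = 772/13
  (83/6, 0) → f = 166
  (0, 16/11) → f = -160/11
  (0, 0) → f = 0

The binding constraints are -6x + 11y = 16 and x = 0.
Solving simultaneously gives x = 0, y = 16/11.

x = 0, y = 16/11, minimum f = -160/11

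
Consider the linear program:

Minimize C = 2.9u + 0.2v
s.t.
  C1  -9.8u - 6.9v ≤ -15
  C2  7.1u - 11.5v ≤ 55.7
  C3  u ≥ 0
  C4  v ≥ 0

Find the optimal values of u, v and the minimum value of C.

Vertices and C = 2.9u + 0.2v:
  (0, 50/23) → C = 10/23
  (75/49, 0) → C = 435/98
  (557/71, 0) → C = 16153/710
The feasible region is unbounded (it extends along (0, 1), (115, 71)), but C strictly increases along every unbounded feasible direction, so there is no improving ray and the minimum is attained at a vertex.

The optimum lies where -9.8u - 6.9v = -15 and u = 0.
Solving simultaneously gives u = 0, v = 50/23.

u = 0, v = 50/23, minimum C = 10/23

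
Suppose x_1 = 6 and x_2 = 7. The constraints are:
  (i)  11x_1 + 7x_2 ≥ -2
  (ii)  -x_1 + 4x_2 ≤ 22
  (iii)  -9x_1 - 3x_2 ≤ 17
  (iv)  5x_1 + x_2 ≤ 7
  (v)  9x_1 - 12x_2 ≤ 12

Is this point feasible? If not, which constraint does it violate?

Constraint (iv): 5x_1 + x_2 = 37, which is not ≤ 7. All other constraints are satisfied.

not feasible — violates (iv)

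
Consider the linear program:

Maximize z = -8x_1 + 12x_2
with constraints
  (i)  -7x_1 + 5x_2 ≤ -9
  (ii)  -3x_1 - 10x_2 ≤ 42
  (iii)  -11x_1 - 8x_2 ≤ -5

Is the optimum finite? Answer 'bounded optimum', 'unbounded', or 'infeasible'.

unbounded

From the feasible point (97/111, -64/111), moving in the direction (5, 7) keeps every constraint satisfied while z increases without bound.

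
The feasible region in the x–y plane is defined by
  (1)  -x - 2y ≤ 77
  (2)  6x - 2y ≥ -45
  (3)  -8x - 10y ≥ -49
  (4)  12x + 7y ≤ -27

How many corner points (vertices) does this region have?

Pairwise boundary intersections that survive every other constraint:
  (-122/7, -417/14)
  (485/17, -897/17)
  (-123/22, 63/11)

3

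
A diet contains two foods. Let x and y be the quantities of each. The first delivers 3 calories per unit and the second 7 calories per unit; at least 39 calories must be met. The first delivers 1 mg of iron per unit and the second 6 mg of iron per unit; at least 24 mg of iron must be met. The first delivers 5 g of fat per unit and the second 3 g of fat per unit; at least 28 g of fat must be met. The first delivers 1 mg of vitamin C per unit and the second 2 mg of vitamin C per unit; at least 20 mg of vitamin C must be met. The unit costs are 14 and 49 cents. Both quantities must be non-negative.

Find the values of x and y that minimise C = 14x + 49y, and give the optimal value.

Corner points and C = 14x + 49y:
  (0, 10) → C = 490
  (24, 0) → C = 336
  (18, 1) → C = 301
The feasible region is unbounded (it extends along (0, 1), (1, 0)), but C strictly increases along every unbounded feasible direction, so there is no improving ray and the minimum is attained at a vertex.

The optimum lies where x + 6y = 24 and x + 2y = 20.
Solving simultaneously gives x = 18, y = 1.

x = 18, y = 1, minimum C = 301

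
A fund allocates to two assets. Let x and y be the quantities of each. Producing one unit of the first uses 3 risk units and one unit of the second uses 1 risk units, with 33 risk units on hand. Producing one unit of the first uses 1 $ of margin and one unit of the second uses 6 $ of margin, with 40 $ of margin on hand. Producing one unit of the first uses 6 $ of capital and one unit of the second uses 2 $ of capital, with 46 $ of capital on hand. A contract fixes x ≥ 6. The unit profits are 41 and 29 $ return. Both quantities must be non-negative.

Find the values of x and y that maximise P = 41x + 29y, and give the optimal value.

Feasible corners and P = 41x + 29y:
  (23/3, 0) → P = 943/3
  (6, 0) → P = 246
  (6, 5) → P = 391

The optimum lies where 6x + 2y = 46 and x = 6.
Solving simultaneously gives x = 6, y = 5.

x = 6, y = 5, maximum P = 391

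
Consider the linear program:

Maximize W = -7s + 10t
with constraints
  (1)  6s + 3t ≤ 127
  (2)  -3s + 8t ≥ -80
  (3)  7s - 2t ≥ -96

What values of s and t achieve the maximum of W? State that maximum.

s = -34/33, t = 1465/33, maximum W = 14888/33

Vertices and W = -7s + 10t:
  (1256/57, -33/19) → W = -9782/57
  (-34/33, 1465/33) → W = 14888/33
  (-464/25, -424/25) → W = -992/25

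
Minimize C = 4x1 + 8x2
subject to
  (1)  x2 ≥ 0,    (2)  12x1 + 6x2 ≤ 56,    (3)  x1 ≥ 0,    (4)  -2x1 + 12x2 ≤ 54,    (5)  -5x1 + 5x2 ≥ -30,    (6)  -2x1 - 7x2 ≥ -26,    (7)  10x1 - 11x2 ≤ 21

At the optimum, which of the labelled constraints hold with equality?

Feasible corners and C = 4x1 + 8x2:
  (0, 0) → C = 0
  (21/10, 0) → C = 42/5
  (59/18, 25/9) → C = 106/3
  (371/96, 77/48) → C = 679/24
  (0, 26/7) → C = 208/7

The minimum is at (0, 0). Substituting into each constraint, equality holds for (1) and (3); the remaining constraints have slack.

(1) and (3)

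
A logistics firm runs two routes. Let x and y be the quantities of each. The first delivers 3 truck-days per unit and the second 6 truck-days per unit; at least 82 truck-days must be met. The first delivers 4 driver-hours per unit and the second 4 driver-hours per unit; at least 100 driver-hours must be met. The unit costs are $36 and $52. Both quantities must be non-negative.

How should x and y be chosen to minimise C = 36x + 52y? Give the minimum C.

Vertices and C = 36x + 52y:
  (0, 25) → C = 1300
  (82/3, 0) → C = 984
  (68/3, 7/3) → C = 2812/3
The feasible region is unbounded (it extends along (0, 1), (1, 0)), but C strictly increases along every unbounded feasible direction, so there is no improving ray and the minimum is attained at a vertex.

At the optimal vertex, 3x + 6y = 82 and 4x + 4y = 100.
Solving simultaneously gives x = 68/3, y = 7/3.

x = 68/3, y = 7/3, minimum C = 2812/3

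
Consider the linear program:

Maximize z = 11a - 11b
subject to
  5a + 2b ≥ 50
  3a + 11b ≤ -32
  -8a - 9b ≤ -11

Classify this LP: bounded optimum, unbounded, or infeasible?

From the feasible point (614/49, -310/49), moving in the direction (11, -3) keeps every constraint satisfied while z increases without bound.

unbounded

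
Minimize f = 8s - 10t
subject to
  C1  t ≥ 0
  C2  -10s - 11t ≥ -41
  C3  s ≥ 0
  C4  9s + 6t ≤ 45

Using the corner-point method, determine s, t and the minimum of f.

s = 0, t = 41/11, minimum f = -410/11

Feasible corners and f = 8s - 10t:
  (41/10, 0) → f = 164/5
  (0, 0) → f = 0
  (0, 41/11) → f = -410/11

The optimum lies where -10s - 11t = -41 and s = 0.
Solving simultaneously gives s = 0, t = 41/11.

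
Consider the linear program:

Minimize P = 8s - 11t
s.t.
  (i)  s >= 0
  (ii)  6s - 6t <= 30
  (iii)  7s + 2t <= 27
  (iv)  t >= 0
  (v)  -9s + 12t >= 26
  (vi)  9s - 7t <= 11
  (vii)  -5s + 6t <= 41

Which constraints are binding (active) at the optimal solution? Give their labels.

Extreme points and P = 8s - 11t:
  (0, 13/6) → P = -143/6
  (0, 41/6) → P = -451/6
  (8/3, 25/6) → P = -49/2
  (20/13, 211/26) → P = -2001/26

The minimum is at (20/13, 211/26). Substituting into each constraint, equality holds for (iii) and (vii); the remaining constraints have slack.

(iii) and (vii)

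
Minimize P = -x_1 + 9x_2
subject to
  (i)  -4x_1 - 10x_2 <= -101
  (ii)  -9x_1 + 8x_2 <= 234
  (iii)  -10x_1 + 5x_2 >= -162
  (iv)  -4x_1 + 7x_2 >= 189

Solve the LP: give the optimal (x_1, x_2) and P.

Feasible corners and P = -x_1 + 9x_2:
  (2466/35, 3798/35) → P = 31716/35
  (-126/31, 765/31) → P = 7011/31
  (2079/50, 1269/25) → P = 20763/50

x_1 = -126/31, x_2 = 765/31, minimum P = 7011/31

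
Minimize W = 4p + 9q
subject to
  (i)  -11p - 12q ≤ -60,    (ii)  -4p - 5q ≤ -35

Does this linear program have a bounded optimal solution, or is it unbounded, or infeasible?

unbounded

From the feasible point (-120/7, 145/7), moving in the direction (5, -4) keeps every constraint satisfied while W decreases without bound.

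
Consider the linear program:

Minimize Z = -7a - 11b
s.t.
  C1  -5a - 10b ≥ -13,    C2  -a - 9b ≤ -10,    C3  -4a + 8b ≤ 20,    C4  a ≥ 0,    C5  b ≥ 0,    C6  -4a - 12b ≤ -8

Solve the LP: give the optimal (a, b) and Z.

Vertices and Z = -7a - 11b:
  (17/35, 37/35) → Z = -526/35
  (0, 13/10) → Z = -143/10
  (0, 10/9) → Z = -110/9

The optimum lies where -5a - 10b = -13 and -a - 9b = -10.
Solving simultaneously gives a = 17/35, b = 37/35.

a = 17/35, b = 37/35, minimum Z = -526/35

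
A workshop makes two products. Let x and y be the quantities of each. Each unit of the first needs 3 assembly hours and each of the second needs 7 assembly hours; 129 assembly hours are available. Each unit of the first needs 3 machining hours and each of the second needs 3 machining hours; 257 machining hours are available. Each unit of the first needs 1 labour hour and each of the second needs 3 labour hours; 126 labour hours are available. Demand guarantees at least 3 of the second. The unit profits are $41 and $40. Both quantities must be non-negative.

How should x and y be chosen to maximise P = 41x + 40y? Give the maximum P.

x = 36, y = 3, maximum P = 1596

Feasible corners and P = 41x + 40y:
  (0, 129/7) → P = 5160/7
  (0, 3) → P = 120
  (36, 3) → P = 1596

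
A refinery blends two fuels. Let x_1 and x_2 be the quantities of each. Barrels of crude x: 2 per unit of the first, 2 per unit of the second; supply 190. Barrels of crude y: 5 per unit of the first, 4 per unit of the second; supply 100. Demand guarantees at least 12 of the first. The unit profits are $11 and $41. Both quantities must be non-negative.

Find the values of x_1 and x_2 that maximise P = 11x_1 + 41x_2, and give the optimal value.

x_1 = 12, x_2 = 10, maximum P = 542

The binding constraints are 5x_1 + 4x_2 = 100 and x_1 = 12.
Solving simultaneously gives x_1 = 12, x_2 = 10.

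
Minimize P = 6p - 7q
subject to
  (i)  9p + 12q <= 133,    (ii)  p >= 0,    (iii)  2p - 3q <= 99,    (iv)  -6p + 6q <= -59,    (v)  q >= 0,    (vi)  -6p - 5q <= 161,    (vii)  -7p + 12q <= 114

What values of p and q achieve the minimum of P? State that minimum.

p = 251/21, q = 89/42, minimum P = 2389/42

Vertices and P = 6p - 7q:
  (251/21, 89/42) → P = 2389/42
  (133/9, 0) → P = 266/3
  (59/6, 0) → P = 59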